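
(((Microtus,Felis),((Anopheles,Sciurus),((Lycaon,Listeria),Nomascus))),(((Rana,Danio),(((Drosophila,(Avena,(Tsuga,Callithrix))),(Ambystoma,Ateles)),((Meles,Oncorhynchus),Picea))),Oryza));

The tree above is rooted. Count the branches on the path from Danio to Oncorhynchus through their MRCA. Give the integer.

6

The MRCA of Danio and Oncorhynchus is the node subtending ((Rana,Danio),(((Drosophila,(Avena,(Tsuga,Callithrix))),(Ambystoma,Ateles)),((Meles,Oncorhynchus),Picea))).
From Danio up to that node: 2 branches. From Oncorhynchus up to the same node: 4 branches. Total: 2 + 4 = 6.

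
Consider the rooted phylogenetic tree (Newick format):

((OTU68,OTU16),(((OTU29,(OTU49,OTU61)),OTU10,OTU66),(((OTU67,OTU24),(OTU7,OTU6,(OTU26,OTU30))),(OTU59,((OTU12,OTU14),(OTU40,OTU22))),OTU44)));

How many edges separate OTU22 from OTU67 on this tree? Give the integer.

7

The MRCA of OTU22 and OTU67 is the node subtending (((OTU67,OTU24),(OTU7,OTU6,(OTU26,OTU30))),(OTU59,((OTU12,OTU14),(OTU40,OTU22))),OTU44).
From OTU22 up to that node: 4 branches. From OTU67 up to the same node: 3 branches. Total: 4 + 3 = 7.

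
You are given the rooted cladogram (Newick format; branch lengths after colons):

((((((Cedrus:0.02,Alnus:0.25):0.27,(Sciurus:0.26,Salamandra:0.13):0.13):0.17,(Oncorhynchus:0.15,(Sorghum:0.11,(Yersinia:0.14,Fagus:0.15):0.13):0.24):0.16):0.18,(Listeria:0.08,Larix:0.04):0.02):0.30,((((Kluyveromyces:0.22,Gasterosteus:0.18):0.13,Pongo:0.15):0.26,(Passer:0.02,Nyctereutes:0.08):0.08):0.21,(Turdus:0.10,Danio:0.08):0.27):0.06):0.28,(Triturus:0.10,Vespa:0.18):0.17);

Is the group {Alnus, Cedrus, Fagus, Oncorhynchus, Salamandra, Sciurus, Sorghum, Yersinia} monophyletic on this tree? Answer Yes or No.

The most recent common ancestor of these taxa subtends (((Cedrus,Alnus),(Sciurus,Salamandra)),(Oncorhynchus,(Sorghum,(Yersinia,Fagus)))).
That clade has exactly 8 tips — every listed taxon and nothing else — so the group is monophyletic.

Yes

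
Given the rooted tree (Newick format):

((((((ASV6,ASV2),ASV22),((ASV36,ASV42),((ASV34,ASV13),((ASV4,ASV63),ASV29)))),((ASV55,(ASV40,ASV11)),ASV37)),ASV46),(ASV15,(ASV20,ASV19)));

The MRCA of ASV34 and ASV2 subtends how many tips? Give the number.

10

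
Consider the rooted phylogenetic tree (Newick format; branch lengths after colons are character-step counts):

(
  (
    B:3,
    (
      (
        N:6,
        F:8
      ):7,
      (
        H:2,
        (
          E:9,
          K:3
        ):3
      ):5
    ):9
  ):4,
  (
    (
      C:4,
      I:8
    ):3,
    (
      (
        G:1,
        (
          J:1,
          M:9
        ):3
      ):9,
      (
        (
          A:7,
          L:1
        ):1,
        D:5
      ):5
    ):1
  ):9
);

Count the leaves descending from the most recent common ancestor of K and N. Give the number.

The MRCA of K and N is the node subtending ((N,F),(H,(E,K))).
That clade contains 5 terminal taxa: E, F, H, K, N.

5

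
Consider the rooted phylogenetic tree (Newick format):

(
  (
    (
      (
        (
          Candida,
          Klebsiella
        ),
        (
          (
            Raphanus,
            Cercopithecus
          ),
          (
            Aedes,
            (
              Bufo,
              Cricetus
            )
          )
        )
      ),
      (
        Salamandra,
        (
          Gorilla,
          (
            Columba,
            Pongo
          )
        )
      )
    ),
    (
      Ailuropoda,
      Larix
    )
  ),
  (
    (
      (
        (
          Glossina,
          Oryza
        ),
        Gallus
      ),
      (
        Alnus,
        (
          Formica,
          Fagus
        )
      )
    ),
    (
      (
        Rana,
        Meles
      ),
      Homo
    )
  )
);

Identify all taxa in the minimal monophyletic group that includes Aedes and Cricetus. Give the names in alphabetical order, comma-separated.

Aedes, Bufo, Cricetus

Tracing Aedes: it sits inside (Aedes,(Bufo,Cricetus)).
Tracing Cricetus: it sits inside (Bufo,Cricetus).
The smallest clade enclosing both is (Aedes,(Bufo,Cricetus)); the answer is its 3 terminal taxa in alphabetical order.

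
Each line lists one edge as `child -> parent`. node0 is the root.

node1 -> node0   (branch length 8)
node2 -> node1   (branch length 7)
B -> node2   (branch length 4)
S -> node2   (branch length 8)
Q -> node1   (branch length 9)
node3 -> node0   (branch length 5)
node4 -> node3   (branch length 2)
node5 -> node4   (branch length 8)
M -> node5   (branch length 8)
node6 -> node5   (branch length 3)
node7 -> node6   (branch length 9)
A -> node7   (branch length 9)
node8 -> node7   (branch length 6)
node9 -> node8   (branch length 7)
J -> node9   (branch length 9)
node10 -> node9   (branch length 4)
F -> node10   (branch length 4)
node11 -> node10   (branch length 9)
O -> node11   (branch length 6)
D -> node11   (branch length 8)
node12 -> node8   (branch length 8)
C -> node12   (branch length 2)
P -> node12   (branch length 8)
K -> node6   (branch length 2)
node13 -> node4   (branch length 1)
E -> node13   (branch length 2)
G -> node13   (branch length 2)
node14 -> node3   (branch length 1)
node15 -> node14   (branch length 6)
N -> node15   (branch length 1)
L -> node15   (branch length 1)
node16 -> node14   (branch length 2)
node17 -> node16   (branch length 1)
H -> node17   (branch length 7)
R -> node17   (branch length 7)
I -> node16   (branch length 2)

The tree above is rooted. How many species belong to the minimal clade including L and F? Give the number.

16

The MRCA of L and F is the node subtending (((M,((A,((J,(F,(O,D))),(C,P))),K)),(E,G)),((N,L),((H,R),I))).
That clade contains 16 terminal taxa: A, C, D, E, F, G, H, I, J, K, L, M, N, O, P, R.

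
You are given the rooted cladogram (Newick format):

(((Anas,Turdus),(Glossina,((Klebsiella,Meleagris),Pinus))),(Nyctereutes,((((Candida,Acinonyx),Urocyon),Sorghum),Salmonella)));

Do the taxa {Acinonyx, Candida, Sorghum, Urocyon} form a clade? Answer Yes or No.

The most recent common ancestor of these taxa subtends (((Candida,Acinonyx),Urocyon),Sorghum).
That clade has exactly 4 tips — every listed taxon and nothing else — so the group is monophyletic.

Yes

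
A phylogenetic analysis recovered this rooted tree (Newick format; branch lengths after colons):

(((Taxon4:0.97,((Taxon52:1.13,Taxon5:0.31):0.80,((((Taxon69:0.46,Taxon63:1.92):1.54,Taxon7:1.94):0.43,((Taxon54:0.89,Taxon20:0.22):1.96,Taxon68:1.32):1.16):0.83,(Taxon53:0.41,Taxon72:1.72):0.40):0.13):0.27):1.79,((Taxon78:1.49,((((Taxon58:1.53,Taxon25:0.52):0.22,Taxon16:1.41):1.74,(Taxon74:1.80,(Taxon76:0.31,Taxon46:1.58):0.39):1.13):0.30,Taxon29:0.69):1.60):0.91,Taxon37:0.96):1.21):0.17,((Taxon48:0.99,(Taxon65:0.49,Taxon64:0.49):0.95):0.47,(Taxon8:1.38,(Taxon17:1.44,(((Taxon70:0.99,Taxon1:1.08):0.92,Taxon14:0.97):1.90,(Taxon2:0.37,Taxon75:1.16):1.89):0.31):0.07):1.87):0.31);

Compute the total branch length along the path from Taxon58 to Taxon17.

The path runs Taxon58 → … → MRCA → … → Taxon17; the MRCA is the root of the tree.
Branch lengths along that path: 1.53 + 0.22 + 1.74 + 0.30 + 1.60 + 0.91 + 1.21 + 0.17 + 0.31 + 1.87 + 0.07 + 1.44 = 11.37.

11.37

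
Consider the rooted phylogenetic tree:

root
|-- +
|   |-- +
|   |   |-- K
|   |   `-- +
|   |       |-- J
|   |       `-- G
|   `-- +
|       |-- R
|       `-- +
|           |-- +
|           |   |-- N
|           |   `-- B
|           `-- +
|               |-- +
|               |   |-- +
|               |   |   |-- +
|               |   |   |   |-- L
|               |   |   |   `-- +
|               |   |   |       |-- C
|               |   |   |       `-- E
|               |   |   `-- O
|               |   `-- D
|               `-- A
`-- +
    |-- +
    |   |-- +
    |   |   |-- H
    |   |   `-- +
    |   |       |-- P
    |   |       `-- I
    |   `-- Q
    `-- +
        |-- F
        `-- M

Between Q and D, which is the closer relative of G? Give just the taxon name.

D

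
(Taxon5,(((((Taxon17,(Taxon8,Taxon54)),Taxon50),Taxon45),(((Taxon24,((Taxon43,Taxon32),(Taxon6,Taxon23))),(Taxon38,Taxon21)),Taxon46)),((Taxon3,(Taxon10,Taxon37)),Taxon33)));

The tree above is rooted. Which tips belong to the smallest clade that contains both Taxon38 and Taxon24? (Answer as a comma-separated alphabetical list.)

Taxon21, Taxon23, Taxon24, Taxon32, Taxon38, Taxon43, Taxon6

Tracing Taxon38: it sits inside (Taxon38,Taxon21).
Tracing Taxon24: it sits inside (Taxon24,((Taxon43,Taxon32),(Taxon6,Taxon23))).
The smallest clade enclosing both is ((Taxon24,((Taxon43,Taxon32),(Taxon6,Taxon23))),(Taxon38,Taxon21)); the answer is its 7 terminal taxa in alphabetical order.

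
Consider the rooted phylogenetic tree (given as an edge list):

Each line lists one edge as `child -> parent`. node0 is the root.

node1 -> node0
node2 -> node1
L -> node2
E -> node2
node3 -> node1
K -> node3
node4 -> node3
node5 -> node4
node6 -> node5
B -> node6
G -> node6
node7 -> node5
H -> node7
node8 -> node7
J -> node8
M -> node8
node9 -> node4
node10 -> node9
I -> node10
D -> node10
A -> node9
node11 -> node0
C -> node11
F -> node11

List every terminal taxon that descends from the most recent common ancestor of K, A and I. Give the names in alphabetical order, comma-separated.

A, B, D, G, H, I, J, K, M

Tracing K: it sits inside (K,(((B,G),(H,(J,M))),((I,D),A))).
Tracing A: it sits inside ((I,D),A).
Tracing I: it sits inside (I,D).
The smallest clade enclosing all 3 is (K,(((B,G),(H,(J,M))),((I,D),A))); the answer is its 9 terminal taxa in alphabetical order.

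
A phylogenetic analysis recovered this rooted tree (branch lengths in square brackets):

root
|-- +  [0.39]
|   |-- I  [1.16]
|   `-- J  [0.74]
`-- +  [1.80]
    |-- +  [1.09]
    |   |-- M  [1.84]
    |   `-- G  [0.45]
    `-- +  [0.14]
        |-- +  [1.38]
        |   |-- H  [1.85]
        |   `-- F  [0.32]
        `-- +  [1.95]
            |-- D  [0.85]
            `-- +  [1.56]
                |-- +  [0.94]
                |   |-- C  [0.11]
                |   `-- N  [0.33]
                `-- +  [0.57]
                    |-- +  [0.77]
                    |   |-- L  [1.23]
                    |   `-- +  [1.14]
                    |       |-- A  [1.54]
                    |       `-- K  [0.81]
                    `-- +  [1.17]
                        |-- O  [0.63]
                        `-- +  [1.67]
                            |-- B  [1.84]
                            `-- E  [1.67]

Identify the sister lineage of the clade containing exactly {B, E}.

O

The clade containing exactly {B, E} attaches to the tree at the node subtending (O,(B,E)).
The other lineage descending from that same node — the sister group — is the single tip O.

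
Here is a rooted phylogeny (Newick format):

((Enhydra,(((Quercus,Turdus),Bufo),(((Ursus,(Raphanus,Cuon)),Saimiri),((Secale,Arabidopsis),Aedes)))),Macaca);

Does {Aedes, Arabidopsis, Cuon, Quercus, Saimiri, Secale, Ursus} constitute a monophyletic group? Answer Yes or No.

The MRCA of the listed taxa subtends (((Quercus,Turdus),Bufo),(((Ursus,(Raphanus,Cuon)),Saimiri),((Secale,Arabidopsis),Aedes))).
That clade also contains Bufo, Raphanus, Turdus, which are not in the proposed group, so the group is not monophyletic.

No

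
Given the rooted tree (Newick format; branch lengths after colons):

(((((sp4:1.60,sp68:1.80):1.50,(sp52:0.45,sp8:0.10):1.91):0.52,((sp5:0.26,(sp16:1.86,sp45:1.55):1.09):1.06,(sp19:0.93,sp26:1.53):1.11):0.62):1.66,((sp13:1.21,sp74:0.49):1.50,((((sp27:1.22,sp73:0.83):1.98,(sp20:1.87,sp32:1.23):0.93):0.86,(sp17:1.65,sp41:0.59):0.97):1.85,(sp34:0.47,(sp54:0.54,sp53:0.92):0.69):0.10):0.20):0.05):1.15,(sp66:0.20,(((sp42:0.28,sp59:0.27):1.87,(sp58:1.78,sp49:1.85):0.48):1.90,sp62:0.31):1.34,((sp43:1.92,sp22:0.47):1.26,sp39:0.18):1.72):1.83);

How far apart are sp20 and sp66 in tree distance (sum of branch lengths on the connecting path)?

8.94

The path runs sp20 → … → MRCA → … → sp66; the MRCA is the root of the tree.
Branch lengths along that path: 1.87 + 0.93 + 0.86 + 1.85 + 0.20 + 0.05 + 1.15 + 1.83 + 0.20 = 8.94.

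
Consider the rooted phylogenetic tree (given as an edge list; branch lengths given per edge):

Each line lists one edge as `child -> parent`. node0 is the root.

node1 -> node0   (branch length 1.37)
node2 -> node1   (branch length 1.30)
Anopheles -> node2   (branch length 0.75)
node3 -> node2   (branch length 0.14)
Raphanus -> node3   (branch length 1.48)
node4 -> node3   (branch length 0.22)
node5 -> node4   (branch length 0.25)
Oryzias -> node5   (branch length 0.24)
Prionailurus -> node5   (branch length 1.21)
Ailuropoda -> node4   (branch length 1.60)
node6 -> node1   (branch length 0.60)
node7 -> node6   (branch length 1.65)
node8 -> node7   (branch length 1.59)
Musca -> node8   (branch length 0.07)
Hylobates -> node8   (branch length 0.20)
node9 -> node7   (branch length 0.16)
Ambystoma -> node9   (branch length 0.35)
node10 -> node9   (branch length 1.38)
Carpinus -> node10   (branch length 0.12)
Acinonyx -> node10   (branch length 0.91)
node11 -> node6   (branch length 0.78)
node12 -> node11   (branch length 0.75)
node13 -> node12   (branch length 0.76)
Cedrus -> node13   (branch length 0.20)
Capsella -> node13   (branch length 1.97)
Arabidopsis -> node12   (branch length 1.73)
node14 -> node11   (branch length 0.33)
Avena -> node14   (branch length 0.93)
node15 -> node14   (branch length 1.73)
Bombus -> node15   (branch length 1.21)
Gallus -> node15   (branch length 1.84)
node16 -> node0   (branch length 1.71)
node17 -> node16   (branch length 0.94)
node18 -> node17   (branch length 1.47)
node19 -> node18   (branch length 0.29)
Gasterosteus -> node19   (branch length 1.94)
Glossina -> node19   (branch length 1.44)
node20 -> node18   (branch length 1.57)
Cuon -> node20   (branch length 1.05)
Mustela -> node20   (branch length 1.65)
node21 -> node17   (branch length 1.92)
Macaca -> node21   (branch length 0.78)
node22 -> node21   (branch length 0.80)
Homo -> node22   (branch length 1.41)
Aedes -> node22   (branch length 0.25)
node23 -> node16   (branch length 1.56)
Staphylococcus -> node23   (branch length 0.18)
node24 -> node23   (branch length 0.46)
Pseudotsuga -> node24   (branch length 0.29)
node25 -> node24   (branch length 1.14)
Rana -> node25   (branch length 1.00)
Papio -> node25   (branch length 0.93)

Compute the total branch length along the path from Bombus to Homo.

The path runs Bombus → … → MRCA → … → Homo; the MRCA is the root of the tree.
Branch lengths along that path: 1.21 + 1.73 + 0.33 + 0.78 + 0.60 + 1.37 + 1.71 + 0.94 + 1.92 + 0.80 + 1.41 = 12.80.

12.80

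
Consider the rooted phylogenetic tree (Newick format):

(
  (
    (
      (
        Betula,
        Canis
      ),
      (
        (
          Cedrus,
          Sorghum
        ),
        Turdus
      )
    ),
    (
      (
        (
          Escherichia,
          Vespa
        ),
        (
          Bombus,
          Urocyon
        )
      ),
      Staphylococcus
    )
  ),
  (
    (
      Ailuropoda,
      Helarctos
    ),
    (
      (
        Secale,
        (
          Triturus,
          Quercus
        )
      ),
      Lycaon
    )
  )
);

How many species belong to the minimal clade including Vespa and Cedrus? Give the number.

The MRCA of Vespa and Cedrus is the node subtending (((Betula,Canis),((Cedrus,Sorghum),Turdus)),(((Escherichia,Vespa),(Bombus,Urocyon)),Staphylococcus)).
That clade contains 10 terminal taxa: Betula, Bombus, Canis, Cedrus, Escherichia, Sorghum, Staphylococcus, Turdus, Urocyon, Vespa.

10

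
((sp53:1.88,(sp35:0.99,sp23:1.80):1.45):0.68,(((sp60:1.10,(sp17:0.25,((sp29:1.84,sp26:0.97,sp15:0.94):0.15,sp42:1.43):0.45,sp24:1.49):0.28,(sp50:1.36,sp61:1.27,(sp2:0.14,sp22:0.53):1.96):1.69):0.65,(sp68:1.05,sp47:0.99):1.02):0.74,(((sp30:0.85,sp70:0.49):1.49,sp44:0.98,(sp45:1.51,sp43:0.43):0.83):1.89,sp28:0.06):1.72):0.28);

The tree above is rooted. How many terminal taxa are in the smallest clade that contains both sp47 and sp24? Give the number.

The MRCA of sp47 and sp24 is the node subtending ((sp60,(sp17,((sp29,sp26,sp15),sp42),sp24),(sp50,sp61,(sp2,sp22))),(sp68,sp47)).
That clade contains 13 terminal taxa: sp15, sp17, sp2, sp22, sp24, sp26, sp29, sp42, sp47, sp50, sp60, sp61, sp68.

13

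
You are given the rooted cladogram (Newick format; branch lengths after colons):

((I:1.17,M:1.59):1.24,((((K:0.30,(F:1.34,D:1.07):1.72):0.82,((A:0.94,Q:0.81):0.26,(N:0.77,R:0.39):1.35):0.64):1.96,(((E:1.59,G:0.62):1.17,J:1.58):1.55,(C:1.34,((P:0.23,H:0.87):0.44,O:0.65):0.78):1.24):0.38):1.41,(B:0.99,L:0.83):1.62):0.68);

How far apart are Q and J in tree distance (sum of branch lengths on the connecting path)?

7.18

The path runs Q → … → MRCA → … → J; the MRCA is the node subtending (((K,(F,D)),((A,Q),(N,R))),(((E,G),J),(C,((P,H),O)))).
Branch lengths along that path: 0.81 + 0.26 + 0.64 + 1.96 + 0.38 + 1.55 + 1.58 = 7.18.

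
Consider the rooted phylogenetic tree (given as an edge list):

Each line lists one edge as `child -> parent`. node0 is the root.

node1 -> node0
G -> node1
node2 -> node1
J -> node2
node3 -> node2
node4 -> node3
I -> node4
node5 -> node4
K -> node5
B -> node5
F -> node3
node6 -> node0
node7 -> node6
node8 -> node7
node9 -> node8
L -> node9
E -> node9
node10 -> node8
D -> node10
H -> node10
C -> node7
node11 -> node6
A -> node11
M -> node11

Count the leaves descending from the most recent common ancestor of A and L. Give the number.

7

The MRCA of A and L is the node subtending ((((L,E),(D,H)),C),(A,M)).
That clade contains 7 terminal taxa: A, C, D, E, H, L, M.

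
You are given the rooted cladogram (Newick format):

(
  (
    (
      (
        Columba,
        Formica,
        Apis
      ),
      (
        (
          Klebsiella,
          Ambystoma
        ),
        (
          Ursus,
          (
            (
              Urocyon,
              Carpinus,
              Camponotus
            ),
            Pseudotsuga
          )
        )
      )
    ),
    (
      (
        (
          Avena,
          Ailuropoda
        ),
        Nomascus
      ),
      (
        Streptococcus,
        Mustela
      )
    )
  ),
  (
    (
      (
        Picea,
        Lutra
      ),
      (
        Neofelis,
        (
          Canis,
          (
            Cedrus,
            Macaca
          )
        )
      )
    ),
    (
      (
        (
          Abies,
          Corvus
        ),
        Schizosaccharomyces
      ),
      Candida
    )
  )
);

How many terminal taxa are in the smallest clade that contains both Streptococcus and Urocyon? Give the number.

15

The MRCA of Streptococcus and Urocyon is the node subtending (((Columba,Formica,Apis),((Klebsiella,Ambystoma),(Ursus,((Urocyon,Carpinus,Camponotus),Pseudotsuga)))),(((Avena,Ailuropoda),Nomascus),(Streptococcus,Mustela))).
That clade contains 15 terminal taxa: Ailuropoda, Ambystoma, Apis, Avena, Camponotus, Carpinus, Columba, Formica, Klebsiella, Mustela, Nomascus, Pseudotsuga, Streptococcus, Urocyon, Ursus.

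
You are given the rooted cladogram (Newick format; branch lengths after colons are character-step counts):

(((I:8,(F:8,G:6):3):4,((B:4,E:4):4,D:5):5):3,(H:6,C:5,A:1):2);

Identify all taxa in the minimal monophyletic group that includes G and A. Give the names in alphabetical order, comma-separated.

Tracing G: it sits inside (F,G).
Tracing A: it sits inside (H,C,A).
The smallest clade enclosing both is the whole tree (their MRCA is the root), so the answer is all 9 tips in alphabetical order.

A, B, C, D, E, F, G, H, I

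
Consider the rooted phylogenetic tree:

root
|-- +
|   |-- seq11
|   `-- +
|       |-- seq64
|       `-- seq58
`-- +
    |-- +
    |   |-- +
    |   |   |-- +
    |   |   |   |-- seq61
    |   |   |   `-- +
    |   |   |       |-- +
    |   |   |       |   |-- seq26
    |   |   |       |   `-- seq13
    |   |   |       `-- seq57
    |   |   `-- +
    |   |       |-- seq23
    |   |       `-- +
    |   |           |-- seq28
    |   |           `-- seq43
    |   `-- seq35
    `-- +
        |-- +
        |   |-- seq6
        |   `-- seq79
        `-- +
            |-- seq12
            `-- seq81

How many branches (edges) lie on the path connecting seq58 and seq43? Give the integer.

9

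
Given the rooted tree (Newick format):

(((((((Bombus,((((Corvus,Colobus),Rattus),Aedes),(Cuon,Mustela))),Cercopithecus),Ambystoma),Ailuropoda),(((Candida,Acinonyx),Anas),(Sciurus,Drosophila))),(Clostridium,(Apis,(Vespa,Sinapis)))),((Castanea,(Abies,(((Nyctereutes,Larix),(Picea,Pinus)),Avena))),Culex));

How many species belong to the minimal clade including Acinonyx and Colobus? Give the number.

15

The MRCA of Acinonyx and Colobus is the node subtending (((((Bombus,((((Corvus,Colobus),Rattus),Aedes),(Cuon,Mustela))),Cercopithecus),Ambystoma),Ailuropoda),(((Candida,Acinonyx),Anas),(Sciurus,Drosophila))).
That clade contains 15 terminal taxa: Acinonyx, Aedes, Ailuropoda, Ambystoma, Anas, Bombus, Candida, Cercopithecus, Colobus, Corvus, Cuon, Drosophila, Mustela, Rattus, Sciurus.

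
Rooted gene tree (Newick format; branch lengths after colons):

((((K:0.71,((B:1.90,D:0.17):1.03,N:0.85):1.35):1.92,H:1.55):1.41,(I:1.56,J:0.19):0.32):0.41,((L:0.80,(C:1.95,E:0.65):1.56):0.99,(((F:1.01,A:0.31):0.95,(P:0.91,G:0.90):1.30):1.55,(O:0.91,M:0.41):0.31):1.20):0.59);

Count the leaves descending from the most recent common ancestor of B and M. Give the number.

16

The MRCA of B and M is the root, so the clade is the entire tree.
That clade contains 16 terminal taxa: A, B, C, D, E, F, G, H, I, J, K, L, M, N, O, P.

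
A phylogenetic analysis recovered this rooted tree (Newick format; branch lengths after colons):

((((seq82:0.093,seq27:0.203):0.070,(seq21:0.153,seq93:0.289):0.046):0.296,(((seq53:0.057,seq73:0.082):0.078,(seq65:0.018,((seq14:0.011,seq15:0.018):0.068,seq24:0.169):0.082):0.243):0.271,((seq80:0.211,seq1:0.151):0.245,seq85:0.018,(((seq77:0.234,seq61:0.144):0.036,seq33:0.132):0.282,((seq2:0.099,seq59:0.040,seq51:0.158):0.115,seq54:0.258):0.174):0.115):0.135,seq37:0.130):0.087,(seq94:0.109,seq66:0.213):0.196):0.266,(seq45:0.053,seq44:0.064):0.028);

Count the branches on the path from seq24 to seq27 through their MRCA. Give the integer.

The MRCA of seq24 and seq27 is the node subtending (((seq82,seq27),(seq21,seq93)),(((seq53,seq73),(seq65,((seq14,seq15),seq24))),((seq80,seq1),seq85,(((seq77,seq61),seq33),((seq2,seq59,seq51),seq54))),seq37),(seq94,seq66)).
From seq24 up to that node: 5 branches. From seq27 up to the same node: 3 branches. Total: 5 + 3 = 8.

8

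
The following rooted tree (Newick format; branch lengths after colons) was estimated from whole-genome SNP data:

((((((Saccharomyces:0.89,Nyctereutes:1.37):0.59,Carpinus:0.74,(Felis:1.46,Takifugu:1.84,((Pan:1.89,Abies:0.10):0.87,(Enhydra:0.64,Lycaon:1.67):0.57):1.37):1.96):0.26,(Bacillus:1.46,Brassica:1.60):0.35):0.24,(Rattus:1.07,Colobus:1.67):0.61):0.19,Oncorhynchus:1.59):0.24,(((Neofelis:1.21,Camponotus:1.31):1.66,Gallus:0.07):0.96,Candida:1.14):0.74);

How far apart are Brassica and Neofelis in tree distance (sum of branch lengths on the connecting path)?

7.19

The path runs Brassica → … → MRCA → … → Neofelis; the MRCA is the root of the tree.
Branch lengths along that path: 1.60 + 0.35 + 0.24 + 0.19 + 0.24 + 0.74 + 0.96 + 1.66 + 1.21 = 7.19.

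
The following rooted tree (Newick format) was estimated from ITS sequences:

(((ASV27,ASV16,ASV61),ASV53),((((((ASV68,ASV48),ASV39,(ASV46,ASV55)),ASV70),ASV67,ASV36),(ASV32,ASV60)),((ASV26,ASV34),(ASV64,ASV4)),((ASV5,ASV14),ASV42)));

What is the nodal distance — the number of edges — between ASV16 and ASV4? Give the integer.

7

The MRCA of ASV16 and ASV4 is the root of the tree.
From ASV16 up to that node: 3 branches. From ASV4 up to the same node: 4 branches. Total: 3 + 4 = 7.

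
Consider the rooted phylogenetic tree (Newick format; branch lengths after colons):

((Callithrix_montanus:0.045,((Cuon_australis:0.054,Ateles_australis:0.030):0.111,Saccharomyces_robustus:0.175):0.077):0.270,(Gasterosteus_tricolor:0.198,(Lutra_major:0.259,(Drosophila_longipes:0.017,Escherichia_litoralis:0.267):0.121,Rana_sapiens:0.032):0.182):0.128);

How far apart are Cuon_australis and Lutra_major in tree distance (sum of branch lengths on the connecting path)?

The path runs Cuon_australis → … → MRCA → … → Lutra_major; the MRCA is the root of the tree.
Branch lengths along that path: 0.054 + 0.111 + 0.077 + 0.270 + 0.128 + 0.182 + 0.259 = 1.081.

1.081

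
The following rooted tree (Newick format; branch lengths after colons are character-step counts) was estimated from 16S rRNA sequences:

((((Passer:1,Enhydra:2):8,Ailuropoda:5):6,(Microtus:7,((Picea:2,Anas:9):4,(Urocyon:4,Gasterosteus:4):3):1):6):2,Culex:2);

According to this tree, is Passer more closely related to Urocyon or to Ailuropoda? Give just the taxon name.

Ailuropoda

The MRCA of Passer and Ailuropoda subtends ((Passer,Enhydra),Ailuropoda) (3 taxa).
The MRCA of Passer and Urocyon subtends (((Passer,Enhydra),Ailuropoda),(Microtus,((Picea,Anas),(Urocyon,Gasterosteus)))) (8 taxa).
The first is nested inside the second, so Passer shares a more recent common ancestor with Ailuropoda.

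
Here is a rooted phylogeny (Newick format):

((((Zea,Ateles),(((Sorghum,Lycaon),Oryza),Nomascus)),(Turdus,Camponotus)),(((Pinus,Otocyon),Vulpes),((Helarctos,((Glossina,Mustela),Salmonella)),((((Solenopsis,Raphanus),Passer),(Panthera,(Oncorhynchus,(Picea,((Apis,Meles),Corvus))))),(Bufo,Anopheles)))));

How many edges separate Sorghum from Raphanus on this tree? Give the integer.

13

The MRCA of Sorghum and Raphanus is the root of the tree.
From Sorghum up to that node: 6 branches. From Raphanus up to the same node: 7 branches. Total: 6 + 7 = 13.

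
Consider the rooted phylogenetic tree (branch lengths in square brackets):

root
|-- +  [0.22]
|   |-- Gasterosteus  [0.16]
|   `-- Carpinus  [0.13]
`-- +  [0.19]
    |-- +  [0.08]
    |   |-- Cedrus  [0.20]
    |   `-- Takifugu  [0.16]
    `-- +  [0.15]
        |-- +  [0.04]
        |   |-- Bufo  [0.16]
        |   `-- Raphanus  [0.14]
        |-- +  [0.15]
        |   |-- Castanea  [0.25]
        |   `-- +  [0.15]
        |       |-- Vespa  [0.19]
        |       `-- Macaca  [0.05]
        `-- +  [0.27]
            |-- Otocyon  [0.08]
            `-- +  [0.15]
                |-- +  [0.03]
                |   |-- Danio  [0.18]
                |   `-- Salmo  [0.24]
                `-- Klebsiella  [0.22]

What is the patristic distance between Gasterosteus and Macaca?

1.07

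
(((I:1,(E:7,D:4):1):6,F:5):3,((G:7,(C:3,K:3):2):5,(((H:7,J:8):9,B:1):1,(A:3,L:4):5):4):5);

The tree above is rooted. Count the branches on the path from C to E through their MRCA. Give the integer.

The MRCA of C and E is the root of the tree.
From C up to that node: 4 branches. From E up to the same node: 4 branches. Total: 4 + 4 = 8.

8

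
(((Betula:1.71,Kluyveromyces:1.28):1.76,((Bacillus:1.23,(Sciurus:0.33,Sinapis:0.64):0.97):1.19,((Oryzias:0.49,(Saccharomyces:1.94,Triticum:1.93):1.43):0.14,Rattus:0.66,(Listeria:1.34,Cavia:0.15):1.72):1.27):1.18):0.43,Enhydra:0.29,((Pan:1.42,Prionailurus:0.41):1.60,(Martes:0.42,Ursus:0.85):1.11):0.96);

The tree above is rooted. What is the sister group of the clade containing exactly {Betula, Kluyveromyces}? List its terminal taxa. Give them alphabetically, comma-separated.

Bacillus, Cavia, Listeria, Oryzias, Rattus, Saccharomyces, Sciurus, Sinapis, Triticum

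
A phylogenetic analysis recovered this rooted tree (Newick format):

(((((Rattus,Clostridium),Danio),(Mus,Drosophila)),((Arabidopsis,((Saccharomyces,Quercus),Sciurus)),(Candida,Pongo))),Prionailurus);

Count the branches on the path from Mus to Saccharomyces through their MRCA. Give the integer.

The MRCA of Mus and Saccharomyces is the node subtending ((((Rattus,Clostridium),Danio),(Mus,Drosophila)),((Arabidopsis,((Saccharomyces,Quercus),Sciurus)),(Candida,Pongo))).
From Mus up to that node: 3 branches. From Saccharomyces up to the same node: 5 branches. Total: 3 + 5 = 8.

8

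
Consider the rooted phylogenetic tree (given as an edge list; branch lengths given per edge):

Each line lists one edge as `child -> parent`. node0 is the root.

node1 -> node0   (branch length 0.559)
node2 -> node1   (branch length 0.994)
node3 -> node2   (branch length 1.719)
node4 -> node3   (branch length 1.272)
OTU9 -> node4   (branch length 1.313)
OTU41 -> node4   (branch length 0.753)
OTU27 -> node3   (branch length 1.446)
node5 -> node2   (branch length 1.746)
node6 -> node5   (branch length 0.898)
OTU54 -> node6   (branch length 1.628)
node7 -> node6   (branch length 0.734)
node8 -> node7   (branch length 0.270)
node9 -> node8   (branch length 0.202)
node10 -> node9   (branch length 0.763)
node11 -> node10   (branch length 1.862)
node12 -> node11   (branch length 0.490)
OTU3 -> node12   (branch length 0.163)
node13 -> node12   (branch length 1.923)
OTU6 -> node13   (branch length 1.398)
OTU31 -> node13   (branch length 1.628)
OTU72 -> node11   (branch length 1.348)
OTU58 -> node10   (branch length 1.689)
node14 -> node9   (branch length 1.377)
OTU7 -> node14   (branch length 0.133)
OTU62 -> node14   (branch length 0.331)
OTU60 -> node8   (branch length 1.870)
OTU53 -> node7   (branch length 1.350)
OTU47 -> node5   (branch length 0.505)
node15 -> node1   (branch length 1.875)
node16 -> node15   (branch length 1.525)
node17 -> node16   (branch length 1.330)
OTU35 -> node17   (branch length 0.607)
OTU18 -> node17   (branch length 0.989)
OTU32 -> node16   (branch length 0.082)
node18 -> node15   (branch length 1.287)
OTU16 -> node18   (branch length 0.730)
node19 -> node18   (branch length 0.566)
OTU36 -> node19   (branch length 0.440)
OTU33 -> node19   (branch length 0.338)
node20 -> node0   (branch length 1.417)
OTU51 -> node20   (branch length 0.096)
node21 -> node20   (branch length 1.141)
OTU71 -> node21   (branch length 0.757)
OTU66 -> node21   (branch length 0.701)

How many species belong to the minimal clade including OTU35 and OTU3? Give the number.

The MRCA of OTU35 and OTU3 is the node subtending ((((OTU9,OTU41),OTU27),((OTU54,((((((OTU3,(OTU6,OTU31)),OTU72),OTU58),(OTU7,OTU62)),OTU60),OTU53)),OTU47)),(((OTU35,OTU18),OTU32),(OTU16,(OTU36,OTU33)))).
That clade contains 20 terminal taxa: OTU16, OTU18, OTU27, OTU3, OTU31, OTU32, OTU33, OTU35, OTU36, OTU41, OTU47, OTU53, OTU54, OTU58, OTU6, OTU60, OTU62, OTU7, OTU72, OTU9.

20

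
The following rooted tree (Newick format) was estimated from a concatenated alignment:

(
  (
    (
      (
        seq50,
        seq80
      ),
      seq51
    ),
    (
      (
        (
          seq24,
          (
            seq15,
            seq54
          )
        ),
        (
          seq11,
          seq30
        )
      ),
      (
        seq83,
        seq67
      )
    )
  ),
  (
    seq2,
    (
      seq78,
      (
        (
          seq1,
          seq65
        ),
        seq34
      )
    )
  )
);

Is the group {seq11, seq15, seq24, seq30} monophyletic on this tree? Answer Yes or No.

The MRCA of the listed taxa subtends ((seq24,(seq15,seq54)),(seq11,seq30)).
That clade also contains seq54, which is not in the proposed group, so the group is not monophyletic.

No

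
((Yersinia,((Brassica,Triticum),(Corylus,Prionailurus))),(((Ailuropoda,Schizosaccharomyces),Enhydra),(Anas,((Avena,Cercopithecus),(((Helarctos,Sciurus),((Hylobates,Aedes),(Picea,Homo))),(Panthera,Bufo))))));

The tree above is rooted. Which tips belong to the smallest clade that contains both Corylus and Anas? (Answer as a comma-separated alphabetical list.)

Tracing Corylus: it sits inside (Corylus,Prionailurus).
Tracing Anas: it sits inside (Anas,((Avena,Cercopithecus),(((Helarctos,Sciurus),((Hylobates,Aedes),(Picea,Homo))),(Panthera,Bufo)))).
The smallest clade enclosing both is the whole tree (their MRCA is the root), so the answer is all 19 tips in alphabetical order.

Aedes, Ailuropoda, Anas, Avena, Brassica, Bufo, Cercopithecus, Corylus, Enhydra, Helarctos, Homo, Hylobates, Panthera, Picea, Prionailurus, Schizosaccharomyces, Sciurus, Triticum, Yersinia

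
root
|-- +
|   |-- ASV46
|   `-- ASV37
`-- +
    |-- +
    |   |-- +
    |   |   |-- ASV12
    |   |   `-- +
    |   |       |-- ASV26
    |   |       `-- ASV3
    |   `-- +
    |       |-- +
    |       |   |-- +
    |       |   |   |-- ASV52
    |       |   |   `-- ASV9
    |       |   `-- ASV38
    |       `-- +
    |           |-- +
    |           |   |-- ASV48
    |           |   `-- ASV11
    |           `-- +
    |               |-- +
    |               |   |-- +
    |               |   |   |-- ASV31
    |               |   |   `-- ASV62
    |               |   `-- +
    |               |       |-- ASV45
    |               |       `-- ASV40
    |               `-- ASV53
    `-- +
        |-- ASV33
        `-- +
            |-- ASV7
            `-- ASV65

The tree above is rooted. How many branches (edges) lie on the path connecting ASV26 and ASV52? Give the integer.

The MRCA of ASV26 and ASV52 is the node subtending ((ASV12,(ASV26,ASV3)),(((ASV52,ASV9),ASV38),((ASV48,ASV11),(((ASV31,ASV62),(ASV45,ASV40)),ASV53)))).
From ASV26 up to that node: 3 branches. From ASV52 up to the same node: 4 branches. Total: 3 + 4 = 7.

7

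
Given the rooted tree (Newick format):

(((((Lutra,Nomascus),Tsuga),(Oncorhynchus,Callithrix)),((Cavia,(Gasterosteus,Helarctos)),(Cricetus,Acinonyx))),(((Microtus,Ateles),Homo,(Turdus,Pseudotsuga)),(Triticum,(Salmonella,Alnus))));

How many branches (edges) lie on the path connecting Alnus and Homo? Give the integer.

The MRCA of Alnus and Homo is the node subtending (((Microtus,Ateles),Homo,(Turdus,Pseudotsuga)),(Triticum,(Salmonella,Alnus))).
From Alnus up to that node: 3 branches. From Homo up to the same node: 2 branches. Total: 3 + 2 = 5.

5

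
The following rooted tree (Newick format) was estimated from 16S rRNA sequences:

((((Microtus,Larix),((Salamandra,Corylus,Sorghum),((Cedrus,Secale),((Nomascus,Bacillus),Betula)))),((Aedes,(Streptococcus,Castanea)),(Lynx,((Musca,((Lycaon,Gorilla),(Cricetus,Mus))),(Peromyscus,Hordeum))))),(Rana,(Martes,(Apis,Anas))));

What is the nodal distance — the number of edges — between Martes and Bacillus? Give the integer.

10

The MRCA of Martes and Bacillus is the root of the tree.
From Martes up to that node: 3 branches. From Bacillus up to the same node: 7 branches. Total: 3 + 7 = 10.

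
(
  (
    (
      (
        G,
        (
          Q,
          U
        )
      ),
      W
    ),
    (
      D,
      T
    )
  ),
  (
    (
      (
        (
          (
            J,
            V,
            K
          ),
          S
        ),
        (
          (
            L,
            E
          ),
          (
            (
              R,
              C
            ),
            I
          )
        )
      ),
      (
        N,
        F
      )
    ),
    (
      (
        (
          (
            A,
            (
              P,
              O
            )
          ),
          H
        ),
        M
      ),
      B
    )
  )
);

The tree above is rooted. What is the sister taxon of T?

D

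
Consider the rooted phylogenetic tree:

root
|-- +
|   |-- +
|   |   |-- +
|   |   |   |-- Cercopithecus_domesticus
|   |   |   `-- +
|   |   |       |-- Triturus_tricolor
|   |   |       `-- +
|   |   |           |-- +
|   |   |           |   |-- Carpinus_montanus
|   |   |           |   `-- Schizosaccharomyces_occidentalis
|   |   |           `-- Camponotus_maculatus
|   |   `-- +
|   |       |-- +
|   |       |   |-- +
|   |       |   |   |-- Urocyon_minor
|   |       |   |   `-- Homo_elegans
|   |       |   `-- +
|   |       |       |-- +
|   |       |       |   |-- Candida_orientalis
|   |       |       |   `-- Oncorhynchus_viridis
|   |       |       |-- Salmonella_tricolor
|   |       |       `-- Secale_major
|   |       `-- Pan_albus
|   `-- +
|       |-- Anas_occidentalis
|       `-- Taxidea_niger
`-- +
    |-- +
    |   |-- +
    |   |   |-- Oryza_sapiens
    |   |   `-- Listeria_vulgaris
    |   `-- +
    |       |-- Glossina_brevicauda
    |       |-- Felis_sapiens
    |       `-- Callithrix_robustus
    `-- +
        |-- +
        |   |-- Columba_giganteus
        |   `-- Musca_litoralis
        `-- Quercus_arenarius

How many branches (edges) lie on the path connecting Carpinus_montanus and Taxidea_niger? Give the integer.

The MRCA of Carpinus_montanus and Taxidea_niger is the node subtending (((Cercopithecus_domesticus,(Triturus_tricolor,((Carpinus_montanus,Schizosaccharomyces_occidentalis),Camponotus_maculatus))),(((Urocyon_minor,Homo_elegans),((Candida_orientalis,Oncorhynchus_viridis),Salmonella_tricolor,Secale_major)),Pan_albus)),(Anas_occidentalis,Taxidea_niger)).
From Carpinus_montanus up to that node: 6 branches. From Taxidea_niger up to the same node: 2 branches. Total: 6 + 2 = 8.

8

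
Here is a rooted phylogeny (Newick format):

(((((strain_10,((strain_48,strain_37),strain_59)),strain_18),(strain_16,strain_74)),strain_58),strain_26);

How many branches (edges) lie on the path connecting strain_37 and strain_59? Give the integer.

3

The MRCA of strain_37 and strain_59 is the node subtending ((strain_48,strain_37),strain_59).
From strain_37 up to that node: 2 branches. From strain_59 up to the same node: 1 branch. Total: 2 + 1 = 3.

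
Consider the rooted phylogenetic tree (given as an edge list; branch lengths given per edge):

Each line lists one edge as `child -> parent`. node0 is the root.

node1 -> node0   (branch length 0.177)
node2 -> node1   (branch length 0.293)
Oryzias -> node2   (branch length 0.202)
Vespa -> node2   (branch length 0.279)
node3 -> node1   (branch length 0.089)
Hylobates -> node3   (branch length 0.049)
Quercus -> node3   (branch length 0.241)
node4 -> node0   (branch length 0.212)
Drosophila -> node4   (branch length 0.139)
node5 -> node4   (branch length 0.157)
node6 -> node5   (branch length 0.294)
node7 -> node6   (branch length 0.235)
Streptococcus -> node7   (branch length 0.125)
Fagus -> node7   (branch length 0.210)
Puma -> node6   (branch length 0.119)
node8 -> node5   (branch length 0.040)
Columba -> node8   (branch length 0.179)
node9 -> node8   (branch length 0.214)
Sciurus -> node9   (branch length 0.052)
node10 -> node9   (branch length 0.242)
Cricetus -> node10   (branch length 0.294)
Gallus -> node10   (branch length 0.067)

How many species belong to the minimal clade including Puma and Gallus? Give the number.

The MRCA of Puma and Gallus is the node subtending (((Streptococcus,Fagus),Puma),(Columba,(Sciurus,(Cricetus,Gallus)))).
That clade contains 7 terminal taxa: Columba, Cricetus, Fagus, Gallus, Puma, Sciurus, Streptococcus.

7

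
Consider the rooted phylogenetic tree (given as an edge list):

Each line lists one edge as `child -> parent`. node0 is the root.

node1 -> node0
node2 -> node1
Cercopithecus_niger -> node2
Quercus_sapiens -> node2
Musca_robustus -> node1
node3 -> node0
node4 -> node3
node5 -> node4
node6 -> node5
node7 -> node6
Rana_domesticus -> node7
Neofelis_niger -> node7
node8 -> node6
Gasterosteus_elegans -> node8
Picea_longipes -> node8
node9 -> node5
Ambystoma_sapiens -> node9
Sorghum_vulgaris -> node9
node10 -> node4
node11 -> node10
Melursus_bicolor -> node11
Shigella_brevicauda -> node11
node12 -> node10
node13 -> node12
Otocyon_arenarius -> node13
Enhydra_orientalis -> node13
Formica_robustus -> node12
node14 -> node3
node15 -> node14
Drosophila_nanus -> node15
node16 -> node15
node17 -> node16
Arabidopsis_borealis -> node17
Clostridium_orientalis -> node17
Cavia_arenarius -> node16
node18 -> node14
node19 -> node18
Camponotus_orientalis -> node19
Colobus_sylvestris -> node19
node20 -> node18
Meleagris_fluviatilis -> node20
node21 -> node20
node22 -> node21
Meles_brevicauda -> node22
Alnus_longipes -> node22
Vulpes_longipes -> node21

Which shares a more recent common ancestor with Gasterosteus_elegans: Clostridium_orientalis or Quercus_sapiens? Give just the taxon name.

The MRCA of Gasterosteus_elegans and Clostridium_orientalis subtends (((((Rana_domesticus,Neofelis_niger),(Gasterosteus_elegans,Picea_longipes)),(Ambystoma_sapiens,Sorghum_vulgaris)),((Melursus_bicolor,Shigella_brevicauda),((Otocyon_arenarius,Enhydra_orientalis),Formica_robustus))),((Drosophila_nanus,((Arabidopsis_borealis,Clostridium_orientalis),Cavia_arenarius)),((Camponotus_orientalis,Colobus_sylvestris),(Meleagris_fluviatilis,((Meles_brevicauda,Alnus_longipes),Vulpes_longipes))))) (21 taxa).
The MRCA of Gasterosteus_elegans and Quercus_sapiens is the root, subtending the entire tree (24 taxa).
The first is nested inside the second, so Gasterosteus_elegans shares a more recent common ancestor with Clostridium_orientalis.

Clostridium_orientalis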